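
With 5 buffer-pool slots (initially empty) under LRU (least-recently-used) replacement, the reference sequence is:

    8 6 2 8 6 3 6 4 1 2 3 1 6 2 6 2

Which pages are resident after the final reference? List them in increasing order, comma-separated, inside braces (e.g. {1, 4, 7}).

8 → fault, frames [8]
6 → fault, frames [8, 6]
2 → fault, frames [8, 6, 2]
8 → hit
6 → hit
3 → fault, frames [2, 8, 6, 3]
6 → hit
4 → fault, frames [2, 8, 3, 6, 4]
1 → fault, evict 2, frames [8, 3, 6, 4, 1]
2 → fault, evict 8, frames [3, 6, 4, 1, 2]
3 → hit
1 → hit
6 → hit
2 → hit
6 → hit
2 → hit

{1, 2, 3, 4, 6}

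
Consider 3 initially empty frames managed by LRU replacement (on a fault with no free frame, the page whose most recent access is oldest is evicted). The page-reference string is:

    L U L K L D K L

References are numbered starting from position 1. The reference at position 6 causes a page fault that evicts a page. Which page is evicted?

pos 1: L: miss, frames [L]
pos 2: U: miss, frames [L, U]
pos 3: L: hit
pos 4: K: miss, frames [U, L, K]
pos 5: L: hit
pos 6: D: miss, evict U, frames [K, L, D]
At position 6, page U is evicted.

U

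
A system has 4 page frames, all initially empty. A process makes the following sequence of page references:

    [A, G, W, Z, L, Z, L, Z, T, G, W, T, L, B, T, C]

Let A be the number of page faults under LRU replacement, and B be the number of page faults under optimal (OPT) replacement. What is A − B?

Under LRU: F F F F F . . . F F F . F F . F → 11 faults.
Under OPT: F F F F F . . . F . . . . F . F → 8 faults.
A − B = 11 − 8 = 3.

3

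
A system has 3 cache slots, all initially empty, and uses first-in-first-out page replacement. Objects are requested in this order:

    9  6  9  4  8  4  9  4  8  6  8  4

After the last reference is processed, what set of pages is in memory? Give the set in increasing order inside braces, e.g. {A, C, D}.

{4, 6, 9}

9: fault, frames [9]
6: fault, frames [9, 6]
9: hit
4: fault, frames [9, 6, 4]
8: fault, evict 9, frames [6, 4, 8]
4: hit
9: fault, evict 6, frames [4, 8, 9]
4: hit
8: hit
6: fault, evict 4, frames [8, 9, 6]
8: hit
4: fault, evict 8, frames [9, 6, 4]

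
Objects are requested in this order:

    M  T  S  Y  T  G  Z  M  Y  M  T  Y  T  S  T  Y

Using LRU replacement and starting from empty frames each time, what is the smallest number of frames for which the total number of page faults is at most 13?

2

f=1: 16 faults
f=2: 13 faults
f=3: 10 faults
f=4: 10 faults
f=5: 8 faults
f=6: 6 faults
Smallest f with faults ≤ 13 is 2.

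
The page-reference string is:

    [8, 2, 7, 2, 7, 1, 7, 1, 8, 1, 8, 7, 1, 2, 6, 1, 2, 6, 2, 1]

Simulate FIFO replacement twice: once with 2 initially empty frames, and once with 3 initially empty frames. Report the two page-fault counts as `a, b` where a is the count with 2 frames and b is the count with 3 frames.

2 frames: F F F . . F . . F . . F F F F F F F . F → 13 faults.
3 frames: F F F . . F . . F . . . . F F F . . . . → 8 faults.
8 < 13: adding a frame reduced faults, as is typical.

13, 8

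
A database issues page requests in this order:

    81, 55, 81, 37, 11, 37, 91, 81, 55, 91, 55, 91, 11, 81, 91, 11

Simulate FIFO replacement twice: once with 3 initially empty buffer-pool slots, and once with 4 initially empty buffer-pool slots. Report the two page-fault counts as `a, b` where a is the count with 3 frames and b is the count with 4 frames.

9, 7

3 frames: F F . F F . F F F . . . F . F . → 9 faults.
4 frames: F F . F F . F F F . . . . . . . → 7 faults.
7 < 9: adding a frame reduced faults, as is typical.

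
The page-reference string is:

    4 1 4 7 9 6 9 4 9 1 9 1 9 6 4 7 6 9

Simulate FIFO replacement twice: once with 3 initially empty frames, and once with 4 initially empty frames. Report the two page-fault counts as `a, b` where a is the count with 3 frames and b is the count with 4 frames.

3 frames: F F . F F F . F . F F . . F F F . F → 12 faults.
4 frames: F F . F F F . F . F . . . . . F . F → 9 faults.
9 < 12: adding a frame reduced faults, as is typical.

12, 9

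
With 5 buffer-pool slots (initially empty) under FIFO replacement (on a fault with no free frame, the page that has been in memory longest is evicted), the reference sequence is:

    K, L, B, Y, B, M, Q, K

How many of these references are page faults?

7

K: miss, frames (K)
L: miss, frames (K L)
B: miss, frames (K L B)
Y: miss, frames (K L B Y)
B: hit
M: miss, frames (K L B Y M)
Q: miss, evict K, frames (L B Y M Q)
K: miss, evict L, frames (B Y M Q K)
Page faults: 7.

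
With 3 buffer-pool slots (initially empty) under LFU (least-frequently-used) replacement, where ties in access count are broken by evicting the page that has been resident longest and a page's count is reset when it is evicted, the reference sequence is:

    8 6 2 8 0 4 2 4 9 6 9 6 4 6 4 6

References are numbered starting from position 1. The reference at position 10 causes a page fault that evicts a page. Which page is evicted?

9

pos 1: 8: miss, frames [8]
pos 2: 6: miss, frames [8, 6]
pos 3: 2: miss, frames [8, 6, 2]
pos 4: 8: hit
pos 5: 0: miss, evict 6, frames [8, 2, 0]
pos 6: 4: miss, evict 2, frames [8, 0, 4]
pos 7: 2: miss, evict 0, frames [8, 4, 2]
pos 8: 4: hit
pos 9: 9: miss, evict 2, frames [8, 4, 9]
pos 10: 6: miss, evict 9, frames [8, 4, 6]
At position 10, page 9 is evicted.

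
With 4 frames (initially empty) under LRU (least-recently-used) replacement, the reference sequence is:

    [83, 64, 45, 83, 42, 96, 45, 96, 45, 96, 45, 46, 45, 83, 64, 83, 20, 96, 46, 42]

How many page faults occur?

83 -> fault, frames {83}
64 -> fault, frames {83,64}
45 -> fault, frames {83,64,45}
83 -> hit
42 -> fault, frames {64,45,83,42}
96 -> fault, evict 64, frames {45,83,42,96}
45 -> hit
96 -> hit
45 -> hit
96 -> hit
45 -> hit
46 -> fault, evict 83, frames {42,96,45,46}
45 -> hit
83 -> fault, evict 42, frames {96,46,45,83}
64 -> fault, evict 96, frames {46,45,83,64}
83 -> hit
20 -> fault, evict 46, frames {45,64,83,20}
96 -> fault, evict 45, frames {64,83,20,96}
46 -> fault, evict 64, frames {83,20,96,46}
42 -> fault, evict 83, frames {20,96,46,42}
Page faults: 12.

12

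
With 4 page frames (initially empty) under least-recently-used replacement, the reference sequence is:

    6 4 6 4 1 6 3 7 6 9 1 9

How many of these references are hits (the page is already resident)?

5

6: miss, frames {6}
4: miss, frames {6,4}
6: hit
4: hit
1: miss, frames {6,4,1}
6: hit
3: miss, frames {4,1,6,3}
7: miss, evict 4, frames {1,6,3,7}
6: hit
9: miss, evict 1, frames {3,7,6,9}
1: miss, evict 3, frames {7,6,9,1}
9: hit
Hits: 5.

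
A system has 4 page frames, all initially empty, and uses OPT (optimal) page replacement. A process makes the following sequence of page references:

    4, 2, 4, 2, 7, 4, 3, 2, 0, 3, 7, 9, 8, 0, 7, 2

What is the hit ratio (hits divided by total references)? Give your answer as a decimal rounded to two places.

0.56

4 → miss, frames (4)
2 → miss, frames (4 2)
4 → hit
2 → hit
7 → miss, frames (4 2 7)
4 → hit
3 → miss, frames (4 2 7 3)
2 → hit
0 → miss, evict 4, frames (2 7 3 0)
3 → hit
7 → hit
9 → miss, evict 3, frames (2 7 0 9)
8 → miss, evict 9, frames (2 7 0 8)
0 → hit
7 → hit
2 → hit
Hits: 9 of 16 references → 9/16 = 0.5625.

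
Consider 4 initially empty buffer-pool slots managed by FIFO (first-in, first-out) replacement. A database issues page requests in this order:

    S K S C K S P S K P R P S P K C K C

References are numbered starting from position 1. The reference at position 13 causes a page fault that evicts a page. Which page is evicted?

K

pos 1: S → miss, frames (S)
pos 2: K → miss, frames (S K)
pos 3: S → hit
pos 4: C → miss, frames (S K C)
pos 5: K → hit
pos 6: S → hit
pos 7: P → miss, frames (S K C P)
pos 8: S → hit
pos 9: K → hit
pos 10: P → hit
pos 11: R → miss, evict S, frames (K C P R)
pos 12: P → hit
pos 13: S → miss, evict K, frames (C P R S)
At position 13, page K is evicted.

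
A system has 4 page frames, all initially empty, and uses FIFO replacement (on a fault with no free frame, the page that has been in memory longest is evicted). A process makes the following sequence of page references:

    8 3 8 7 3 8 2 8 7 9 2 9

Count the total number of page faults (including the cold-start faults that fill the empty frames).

5

8: fault, frames [8]
3: fault, frames [8, 3]
8: hit
7: fault, frames [8, 3, 7]
3: hit
8: hit
2: fault, frames [8, 3, 7, 2]
8: hit
7: hit
9: fault, evict 8, frames [3, 7, 2, 9]
2: hit
9: hit
Page faults: 5.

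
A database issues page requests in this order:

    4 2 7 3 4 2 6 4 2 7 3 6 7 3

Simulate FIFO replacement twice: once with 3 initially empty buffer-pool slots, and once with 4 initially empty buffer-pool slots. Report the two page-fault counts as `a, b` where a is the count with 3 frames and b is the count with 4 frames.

3 frames: F F F F F F F . . F F . . . → 9 faults.
4 frames: F F F F . . F F F F F F . . → 10 faults.
10 > 9: adding a frame increased faults — Belady's anomaly.

9, 10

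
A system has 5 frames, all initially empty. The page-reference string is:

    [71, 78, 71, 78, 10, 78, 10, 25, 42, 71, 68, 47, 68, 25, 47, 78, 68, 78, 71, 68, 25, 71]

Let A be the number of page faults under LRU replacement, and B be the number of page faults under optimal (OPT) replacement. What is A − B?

1

Under LRU: F F . . F . . F F . F F . . . F . . . . . . → 8 faults.
Under OPT: F F . . F . . F F . F F . . . . . . . . . . → 7 faults.
A − B = 8 − 7 = 1.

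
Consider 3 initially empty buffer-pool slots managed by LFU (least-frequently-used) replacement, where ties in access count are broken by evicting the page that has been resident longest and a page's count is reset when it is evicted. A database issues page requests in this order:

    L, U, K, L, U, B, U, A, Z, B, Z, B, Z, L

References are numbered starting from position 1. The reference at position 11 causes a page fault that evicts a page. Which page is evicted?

pos 1: L -> miss, frames {L}
pos 2: U -> miss, frames {L,U}
pos 3: K -> miss, frames {L,U,K}
pos 4: L -> hit
pos 5: U -> hit
pos 6: B -> miss, evict K, frames {L,U,B}
pos 7: U -> hit
pos 8: A -> miss, evict B, frames {L,U,A}
pos 9: Z -> miss, evict A, frames {L,U,Z}
pos 10: B -> miss, evict Z, frames {L,U,B}
pos 11: Z -> miss, evict B, frames {L,U,Z}
At position 11, page B is evicted.

B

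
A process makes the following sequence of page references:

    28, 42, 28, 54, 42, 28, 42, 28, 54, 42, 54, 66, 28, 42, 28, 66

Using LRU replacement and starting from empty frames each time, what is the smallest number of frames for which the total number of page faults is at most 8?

f=1: 16 faults
f=2: 11 faults
f=3: 6 faults
f=4: 4 faults
Smallest f with faults ≤ 8 is 3.

3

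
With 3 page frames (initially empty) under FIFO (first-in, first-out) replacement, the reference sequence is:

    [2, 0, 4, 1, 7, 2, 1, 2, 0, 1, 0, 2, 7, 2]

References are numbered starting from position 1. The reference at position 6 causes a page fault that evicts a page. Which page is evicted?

pos 1: 2: fault, frames {2}
pos 2: 0: fault, frames {2,0}
pos 3: 4: fault, frames {2,0,4}
pos 4: 1: fault, evict 2, frames {0,4,1}
pos 5: 7: fault, evict 0, frames {4,1,7}
pos 6: 2: fault, evict 4, frames {1,7,2}
At position 6, page 4 is evicted.

4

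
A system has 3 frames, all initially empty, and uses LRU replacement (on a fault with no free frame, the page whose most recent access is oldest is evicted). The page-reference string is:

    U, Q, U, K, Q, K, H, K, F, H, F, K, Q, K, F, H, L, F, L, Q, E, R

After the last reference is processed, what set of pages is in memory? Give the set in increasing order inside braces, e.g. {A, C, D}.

{E, Q, R}

U: fault, frames (U)
Q: fault, frames (U Q)
U: hit
K: fault, frames (Q U K)
Q: hit
K: hit
H: fault, evict U, frames (Q K H)
K: hit
F: fault, evict Q, frames (H K F)
H: hit
F: hit
K: hit
Q: fault, evict H, frames (F K Q)
K: hit
F: hit
H: fault, evict Q, frames (K F H)
L: fault, evict K, frames (F H L)
F: hit
L: hit
Q: fault, evict H, frames (F L Q)
E: fault, evict F, frames (L Q E)
R: fault, evict L, frames (Q E R)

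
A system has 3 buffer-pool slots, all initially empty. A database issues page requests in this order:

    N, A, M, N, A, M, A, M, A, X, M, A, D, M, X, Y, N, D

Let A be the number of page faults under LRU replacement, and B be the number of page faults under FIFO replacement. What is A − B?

Under LRU: F F F . . . . . . F . . F . F F F F → 9 faults.
Under FIFO: F F F . . . . . . F . . F . . F F . → 7 faults.
A − B = 9 − 7 = 2.

2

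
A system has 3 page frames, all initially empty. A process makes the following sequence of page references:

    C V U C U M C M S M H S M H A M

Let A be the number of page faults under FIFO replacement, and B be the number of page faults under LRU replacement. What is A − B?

2

Under FIFO: F F F . . F F . F . F . F . F . → 9 faults.
Under LRU: F F F . . F . . F . F . . . F . → 7 faults.
A − B = 9 − 7 = 2.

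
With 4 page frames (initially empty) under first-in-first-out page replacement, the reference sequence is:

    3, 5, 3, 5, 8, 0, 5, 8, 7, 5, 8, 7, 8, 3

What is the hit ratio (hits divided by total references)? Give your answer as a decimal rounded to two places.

0.57

3 -> miss, frames {3}
5 -> miss, frames {3,5}
3 -> hit
5 -> hit
8 -> miss, frames {3,5,8}
0 -> miss, frames {3,5,8,0}
5 -> hit
8 -> hit
7 -> miss, evict 3, frames {5,8,0,7}
5 -> hit
8 -> hit
7 -> hit
8 -> hit
3 -> miss, evict 5, frames {8,0,7,3}
Hits: 8 of 14 references → 8/14 = 0.5714.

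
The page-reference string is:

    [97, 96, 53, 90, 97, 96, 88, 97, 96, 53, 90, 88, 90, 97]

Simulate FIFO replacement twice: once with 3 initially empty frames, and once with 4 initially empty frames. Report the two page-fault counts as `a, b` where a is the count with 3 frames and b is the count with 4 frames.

3 frames: F F F F F F F . . F F . . F → 10 faults.
4 frames: F F F F . . F F F F F F . F → 11 faults.
11 > 10: adding a frame increased faults — Belady's anomaly.

10, 11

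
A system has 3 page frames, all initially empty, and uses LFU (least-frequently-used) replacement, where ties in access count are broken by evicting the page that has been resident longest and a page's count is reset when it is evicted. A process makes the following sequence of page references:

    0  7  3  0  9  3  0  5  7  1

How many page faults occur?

7

0 → miss, frames (0)
7 → miss, frames (0 7)
3 → miss, frames (0 7 3)
0 → hit
9 → miss, evict 7, frames (0 3 9)
3 → hit
0 → hit
5 → miss, evict 9, frames (0 3 5)
7 → miss, evict 5, frames (0 3 7)
1 → miss, evict 7, frames (0 3 1)
Page faults: 7.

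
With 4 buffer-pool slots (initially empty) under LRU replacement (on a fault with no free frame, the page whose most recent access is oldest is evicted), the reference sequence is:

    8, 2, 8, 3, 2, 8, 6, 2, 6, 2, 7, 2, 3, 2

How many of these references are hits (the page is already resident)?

8

8 → fault, frames (8)
2 → fault, frames (8 2)
8 → hit
3 → fault, frames (2 8 3)
2 → hit
8 → hit
6 → fault, frames (3 2 8 6)
2 → hit
6 → hit
2 → hit
7 → fault, evict 3, frames (8 6 2 7)
2 → hit
3 → fault, evict 8, frames (6 7 2 3)
2 → hit
Hits: 8.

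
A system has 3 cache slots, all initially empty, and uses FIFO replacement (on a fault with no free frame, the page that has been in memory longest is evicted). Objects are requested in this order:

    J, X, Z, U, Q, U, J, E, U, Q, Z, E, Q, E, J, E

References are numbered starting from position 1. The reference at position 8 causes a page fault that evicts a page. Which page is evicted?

pos 1: J: miss, frames {J}
pos 2: X: miss, frames {J,X}
pos 3: Z: miss, frames {J,X,Z}
pos 4: U: miss, evict J, frames {X,Z,U}
pos 5: Q: miss, evict X, frames {Z,U,Q}
pos 6: U: hit
pos 7: J: miss, evict Z, frames {U,Q,J}
pos 8: E: miss, evict U, frames {Q,J,E}
At position 8, page U is evicted.

U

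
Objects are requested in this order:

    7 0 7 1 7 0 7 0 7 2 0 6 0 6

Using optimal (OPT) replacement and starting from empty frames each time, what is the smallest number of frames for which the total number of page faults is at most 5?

f=1: 14 faults
f=2: 6 faults
f=3: 5 faults
f=4: 5 faults
f=5: 5 faults
Smallest f with faults ≤ 5 is 3.

3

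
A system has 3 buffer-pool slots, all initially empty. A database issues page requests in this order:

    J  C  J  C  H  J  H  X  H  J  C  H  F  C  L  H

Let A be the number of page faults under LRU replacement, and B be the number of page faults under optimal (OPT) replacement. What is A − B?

1

Under LRU: F F . . F . . F . . F . F . F F → 8 faults.
Under OPT: F F . . F . . F . . F . F . F . → 7 faults.
A − B = 8 − 7 = 1.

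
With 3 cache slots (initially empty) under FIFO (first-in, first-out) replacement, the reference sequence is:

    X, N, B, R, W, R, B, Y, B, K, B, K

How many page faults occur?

8

X: fault, frames (X)
N: fault, frames (X N)
B: fault, frames (X N B)
R: fault, evict X, frames (N B R)
W: fault, evict N, frames (B R W)
R: hit
B: hit
Y: fault, evict B, frames (R W Y)
B: fault, evict R, frames (W Y B)
K: fault, evict W, frames (Y B K)
B: hit
K: hit
Page faults: 8.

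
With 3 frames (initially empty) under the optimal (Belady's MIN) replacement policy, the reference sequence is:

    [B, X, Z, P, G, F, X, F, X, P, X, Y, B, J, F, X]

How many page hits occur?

B: miss, frames {B}
X: miss, frames {B,X}
Z: miss, frames {B,X,Z}
P: miss, evict Z, frames {B,X,P}
G: miss, evict B, frames {X,P,G}
F: miss, evict G, frames {X,P,F}
X: hit
F: hit
X: hit
P: hit
X: hit
Y: miss, evict P, frames {X,F,Y}
B: miss, evict Y, frames {X,F,B}
J: miss, evict B, frames {X,F,J}
F: hit
X: hit
Hits: 7.

7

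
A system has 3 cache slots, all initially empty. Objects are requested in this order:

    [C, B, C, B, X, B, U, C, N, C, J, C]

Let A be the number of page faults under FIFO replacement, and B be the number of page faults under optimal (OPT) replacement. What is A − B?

1

Under FIFO: F F . . F . F F F . F . → 7 faults.
Under OPT: F F . . F . F . F . F . → 6 faults.
A − B = 7 − 6 = 1.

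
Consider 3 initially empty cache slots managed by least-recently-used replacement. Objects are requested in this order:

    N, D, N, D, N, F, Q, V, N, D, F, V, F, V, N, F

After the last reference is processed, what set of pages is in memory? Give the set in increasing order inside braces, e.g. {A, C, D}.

{F, N, V}

N: fault, frames (N)
D: fault, frames (N D)
N: hit
D: hit
N: hit
F: fault, frames (D N F)
Q: fault, evict D, frames (N F Q)
V: fault, evict N, frames (F Q V)
N: fault, evict F, frames (Q V N)
D: fault, evict Q, frames (V N D)
F: fault, evict V, frames (N D F)
V: fault, evict N, frames (D F V)
F: hit
V: hit
N: fault, evict D, frames (F V N)
F: hit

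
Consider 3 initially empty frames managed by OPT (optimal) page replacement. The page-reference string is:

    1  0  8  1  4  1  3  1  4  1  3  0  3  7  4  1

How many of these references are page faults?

1 -> fault, frames [1]
0 -> fault, frames [1, 0]
8 -> fault, frames [1, 0, 8]
1 -> hit
4 -> fault, evict 8, frames [1, 0, 4]
1 -> hit
3 -> fault, evict 0, frames [1, 4, 3]
1 -> hit
4 -> hit
1 -> hit
3 -> hit
0 -> fault, evict 1, frames [4, 3, 0]
3 -> hit
7 -> fault, evict 0, frames [4, 3, 7]
4 -> hit
1 -> fault, evict 7, frames [4, 3, 1]
Page faults: 8.

8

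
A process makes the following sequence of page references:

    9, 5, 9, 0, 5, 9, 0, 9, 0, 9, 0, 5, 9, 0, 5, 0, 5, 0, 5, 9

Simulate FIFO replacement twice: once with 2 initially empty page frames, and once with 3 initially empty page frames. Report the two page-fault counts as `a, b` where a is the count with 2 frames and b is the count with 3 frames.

2 frames: F F . F . F . . . . . F . F . . . . . F → 7 faults.
3 frames: F F . F . . . . . . . . . . . . . . . . → 3 faults.
3 < 7: adding a frame reduced faults, as is typical.

7, 3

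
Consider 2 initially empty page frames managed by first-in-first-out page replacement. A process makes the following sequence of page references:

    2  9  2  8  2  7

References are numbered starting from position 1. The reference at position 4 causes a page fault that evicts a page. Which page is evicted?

pos 1: 2 -> miss, frames (2)
pos 2: 9 -> miss, frames (2 9)
pos 3: 2 -> hit
pos 4: 8 -> miss, evict 2, frames (9 8)
At position 4, page 2 is evicted.

2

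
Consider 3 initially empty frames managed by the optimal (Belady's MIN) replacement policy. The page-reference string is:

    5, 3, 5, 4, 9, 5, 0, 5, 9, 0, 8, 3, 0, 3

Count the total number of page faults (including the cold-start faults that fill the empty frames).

7

5: fault, frames [5]
3: fault, frames [5, 3]
5: hit
4: fault, frames [5, 3, 4]
9: fault, evict 4, frames [5, 3, 9]
5: hit
0: fault, evict 3, frames [5, 9, 0]
5: hit
9: hit
0: hit
8: fault, evict 9, frames [5, 0, 8]
3: fault, evict 8, frames [5, 0, 3]
0: hit
3: hit
Page faults: 7.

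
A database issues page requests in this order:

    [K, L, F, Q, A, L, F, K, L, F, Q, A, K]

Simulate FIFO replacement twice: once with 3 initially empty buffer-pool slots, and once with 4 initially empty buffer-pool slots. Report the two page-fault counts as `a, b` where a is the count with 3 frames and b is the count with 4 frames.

3 frames: F F F F F F F F . . F F . → 10 faults.
4 frames: F F F F F . . F F F F F F → 11 faults.
11 > 10: adding a frame increased faults — Belady's anomaly.

10, 11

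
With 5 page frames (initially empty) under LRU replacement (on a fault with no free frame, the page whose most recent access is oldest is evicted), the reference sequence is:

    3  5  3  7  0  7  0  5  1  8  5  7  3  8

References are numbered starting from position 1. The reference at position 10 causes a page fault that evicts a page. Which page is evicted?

pos 1: 3 -> fault, frames [3]
pos 2: 5 -> fault, frames [3, 5]
pos 3: 3 -> hit
pos 4: 7 -> fault, frames [5, 3, 7]
pos 5: 0 -> fault, frames [5, 3, 7, 0]
pos 6: 7 -> hit
pos 7: 0 -> hit
pos 8: 5 -> hit
pos 9: 1 -> fault, frames [3, 7, 0, 5, 1]
pos 10: 8 -> fault, evict 3, frames [7, 0, 5, 1, 8]
At position 10, page 3 is evicted.

3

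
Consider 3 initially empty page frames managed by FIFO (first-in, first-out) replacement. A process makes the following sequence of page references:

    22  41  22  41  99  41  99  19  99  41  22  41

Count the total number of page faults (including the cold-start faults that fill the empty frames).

6

22 -> miss, frames (22)
41 -> miss, frames (22 41)
22 -> hit
41 -> hit
99 -> miss, frames (22 41 99)
41 -> hit
99 -> hit
19 -> miss, evict 22, frames (41 99 19)
99 -> hit
41 -> hit
22 -> miss, evict 41, frames (99 19 22)
41 -> miss, evict 99, frames (19 22 41)
Page faults: 6.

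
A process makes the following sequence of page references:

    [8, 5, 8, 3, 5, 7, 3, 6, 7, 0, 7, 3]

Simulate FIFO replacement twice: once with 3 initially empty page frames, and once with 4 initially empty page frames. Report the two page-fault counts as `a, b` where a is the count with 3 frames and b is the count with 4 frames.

7, 6

3 frames: F F . F . F . F . F . F → 7 faults.
4 frames: F F . F . F . F . F . . → 6 faults.
6 < 7: adding a frame reduced faults, as is typical.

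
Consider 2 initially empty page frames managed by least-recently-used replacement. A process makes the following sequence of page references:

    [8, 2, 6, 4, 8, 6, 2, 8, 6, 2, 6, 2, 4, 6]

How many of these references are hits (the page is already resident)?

2

8 → miss, frames {8}
2 → miss, frames {8,2}
6 → miss, evict 8, frames {2,6}
4 → miss, evict 2, frames {6,4}
8 → miss, evict 6, frames {4,8}
6 → miss, evict 4, frames {8,6}
2 → miss, evict 8, frames {6,2}
8 → miss, evict 6, frames {2,8}
6 → miss, evict 2, frames {8,6}
2 → miss, evict 8, frames {6,2}
6 → hit
2 → hit
4 → miss, evict 6, frames {2,4}
6 → miss, evict 2, frames {4,6}
Hits: 2.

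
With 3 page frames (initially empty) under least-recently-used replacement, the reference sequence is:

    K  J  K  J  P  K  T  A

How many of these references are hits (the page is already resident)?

3

K -> fault, frames [K]
J -> fault, frames [K, J]
K -> hit
J -> hit
P -> fault, frames [K, J, P]
K -> hit
T -> fault, evict J, frames [P, K, T]
A -> fault, evict P, frames [K, T, A]
Hits: 3.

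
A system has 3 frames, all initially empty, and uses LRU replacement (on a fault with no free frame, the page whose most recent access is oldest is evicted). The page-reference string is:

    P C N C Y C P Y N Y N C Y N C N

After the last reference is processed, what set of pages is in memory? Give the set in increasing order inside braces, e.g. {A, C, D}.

{C, N, Y}

P: fault, frames (P)
C: fault, frames (P C)
N: fault, frames (P C N)
C: hit
Y: fault, evict P, frames (N C Y)
C: hit
P: fault, evict N, frames (Y C P)
Y: hit
N: fault, evict C, frames (P Y N)
Y: hit
N: hit
C: fault, evict P, frames (Y N C)
Y: hit
N: hit
C: hit
N: hit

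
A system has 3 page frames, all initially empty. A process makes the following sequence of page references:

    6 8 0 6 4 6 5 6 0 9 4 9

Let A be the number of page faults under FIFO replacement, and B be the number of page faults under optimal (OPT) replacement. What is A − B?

2

Under FIFO: F F F . F F F . F F F . → 9 faults.
Under OPT: F F F . F . F . . F F . → 7 faults.
A − B = 9 − 7 = 2.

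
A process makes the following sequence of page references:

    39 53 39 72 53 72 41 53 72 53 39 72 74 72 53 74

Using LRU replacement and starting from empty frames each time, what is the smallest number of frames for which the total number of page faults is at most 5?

4

f=1: 16 faults
f=2: 12 faults
f=3: 7 faults
f=4: 5 faults
f=5: 5 faults
Smallest f with faults ≤ 5 is 4.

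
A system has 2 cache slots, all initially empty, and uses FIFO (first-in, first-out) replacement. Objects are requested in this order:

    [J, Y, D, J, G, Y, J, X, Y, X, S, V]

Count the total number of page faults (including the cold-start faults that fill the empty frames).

J: miss, frames (J)
Y: miss, frames (J Y)
D: miss, evict J, frames (Y D)
J: miss, evict Y, frames (D J)
G: miss, evict D, frames (J G)
Y: miss, evict J, frames (G Y)
J: miss, evict G, frames (Y J)
X: miss, evict Y, frames (J X)
Y: miss, evict J, frames (X Y)
X: hit
S: miss, evict X, frames (Y S)
V: miss, evict Y, frames (S V)
Page faults: 11.

11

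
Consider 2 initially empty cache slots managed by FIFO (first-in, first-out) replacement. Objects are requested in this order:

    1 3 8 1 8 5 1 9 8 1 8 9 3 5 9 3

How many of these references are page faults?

1 → fault, frames (1)
3 → fault, frames (1 3)
8 → fault, evict 1, frames (3 8)
1 → fault, evict 3, frames (8 1)
8 → hit
5 → fault, evict 8, frames (1 5)
1 → hit
9 → fault, evict 1, frames (5 9)
8 → fault, evict 5, frames (9 8)
1 → fault, evict 9, frames (8 1)
8 → hit
9 → fault, evict 8, frames (1 9)
3 → fault, evict 1, frames (9 3)
5 → fault, evict 9, frames (3 5)
9 → fault, evict 3, frames (5 9)
3 → fault, evict 5, frames (9 3)
Page faults: 13.

13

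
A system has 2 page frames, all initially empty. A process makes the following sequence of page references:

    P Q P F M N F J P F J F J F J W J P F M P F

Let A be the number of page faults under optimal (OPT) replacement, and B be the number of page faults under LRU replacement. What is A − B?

Under OPT: F F . F F F . F F . F . . . . F . F F F . F → 13 faults.
Under LRU: F F . F F F F F F F F . . . . F . F F F F F → 16 faults.
A − B = 13 − 16 = -3.

-3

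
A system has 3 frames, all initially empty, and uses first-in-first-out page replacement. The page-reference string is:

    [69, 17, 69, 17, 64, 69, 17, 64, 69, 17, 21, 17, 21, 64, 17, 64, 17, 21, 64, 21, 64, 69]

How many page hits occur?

69 -> fault, frames (69)
17 -> fault, frames (69 17)
69 -> hit
17 -> hit
64 -> fault, frames (69 17 64)
69 -> hit
17 -> hit
64 -> hit
69 -> hit
17 -> hit
21 -> fault, evict 69, frames (17 64 21)
17 -> hit
21 -> hit
64 -> hit
17 -> hit
64 -> hit
17 -> hit
21 -> hit
64 -> hit
21 -> hit
64 -> hit
69 -> fault, evict 17, frames (64 21 69)
Hits: 17.

17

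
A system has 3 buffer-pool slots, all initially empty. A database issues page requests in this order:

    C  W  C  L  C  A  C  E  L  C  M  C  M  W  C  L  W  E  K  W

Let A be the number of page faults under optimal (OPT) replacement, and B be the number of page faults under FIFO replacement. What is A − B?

Under OPT: F F . F . F . F . . F . . F . . . F F . → 9 faults.
Under FIFO: F F . F . F F F F . F F . F . F . F F F → 14 faults.
A − B = 9 − 14 = -5.

-5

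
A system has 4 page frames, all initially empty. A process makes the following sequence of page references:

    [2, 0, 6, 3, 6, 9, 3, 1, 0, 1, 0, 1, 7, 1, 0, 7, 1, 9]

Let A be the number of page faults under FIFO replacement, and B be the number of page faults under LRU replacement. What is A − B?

Under FIFO: F F F F . F . F F . . . F . . . . . → 8 faults.
Under LRU: F F F F . F . F F . . . F . . . . F → 9 faults.
A − B = 8 − 9 = -1.

-1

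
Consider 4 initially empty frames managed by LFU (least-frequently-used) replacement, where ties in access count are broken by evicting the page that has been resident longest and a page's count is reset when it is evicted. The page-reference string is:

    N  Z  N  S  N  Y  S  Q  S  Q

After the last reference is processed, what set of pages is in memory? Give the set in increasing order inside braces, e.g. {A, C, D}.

{N, Q, S, Y}

N -> miss, frames (N)
Z -> miss, frames (N Z)
N -> hit
S -> miss, frames (N Z S)
N -> hit
Y -> miss, frames (N Z S Y)
S -> hit
Q -> miss, evict Z, frames (N S Y Q)
S -> hit
Q -> hit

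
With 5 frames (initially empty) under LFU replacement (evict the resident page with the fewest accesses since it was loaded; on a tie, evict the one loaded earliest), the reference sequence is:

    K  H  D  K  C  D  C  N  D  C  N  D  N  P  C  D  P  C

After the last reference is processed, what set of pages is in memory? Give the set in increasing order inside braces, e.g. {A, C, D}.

K → fault, frames (K)
H → fault, frames (K H)
D → fault, frames (K H D)
K → hit
C → fault, frames (K H D C)
D → hit
C → hit
N → fault, frames (K H D C N)
D → hit
C → hit
N → hit
D → hit
N → hit
P → fault, evict H, frames (K D C N P)
C → hit
D → hit
P → hit
C → hit

{C, D, K, N, P}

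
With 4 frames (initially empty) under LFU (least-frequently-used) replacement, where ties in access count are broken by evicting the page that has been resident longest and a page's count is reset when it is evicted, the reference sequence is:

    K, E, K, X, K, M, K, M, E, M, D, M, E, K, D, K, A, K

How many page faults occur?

6

K: fault, frames [K]
E: fault, frames [K, E]
K: hit
X: fault, frames [K, E, X]
K: hit
M: fault, frames [K, E, X, M]
K: hit
M: hit
E: hit
M: hit
D: fault, evict X, frames [K, E, M, D]
M: hit
E: hit
K: hit
D: hit
K: hit
A: fault, evict D, frames [K, E, M, A]
K: hit
Page faults: 6.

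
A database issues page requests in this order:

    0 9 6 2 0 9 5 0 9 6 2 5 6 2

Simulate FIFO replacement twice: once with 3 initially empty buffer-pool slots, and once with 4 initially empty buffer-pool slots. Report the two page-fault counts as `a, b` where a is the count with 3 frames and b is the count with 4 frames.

3 frames: F F F F F F F . . F F . . . → 9 faults.
4 frames: F F F F . . F F F F F F . . → 10 faults.
10 > 9: adding a frame increased faults — Belady's anomaly.

9, 10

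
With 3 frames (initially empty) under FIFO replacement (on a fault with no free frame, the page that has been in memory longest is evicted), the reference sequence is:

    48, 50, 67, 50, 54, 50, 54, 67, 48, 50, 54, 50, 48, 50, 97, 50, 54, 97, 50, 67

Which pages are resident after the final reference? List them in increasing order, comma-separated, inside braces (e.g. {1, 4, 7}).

48: fault, frames {48}
50: fault, frames {48,50}
67: fault, frames {48,50,67}
50: hit
54: fault, evict 48, frames {50,67,54}
50: hit
54: hit
67: hit
48: fault, evict 50, frames {67,54,48}
50: fault, evict 67, frames {54,48,50}
54: hit
50: hit
48: hit
50: hit
97: fault, evict 54, frames {48,50,97}
50: hit
54: fault, evict 48, frames {50,97,54}
97: hit
50: hit
67: fault, evict 50, frames {97,54,67}

{54, 67, 97}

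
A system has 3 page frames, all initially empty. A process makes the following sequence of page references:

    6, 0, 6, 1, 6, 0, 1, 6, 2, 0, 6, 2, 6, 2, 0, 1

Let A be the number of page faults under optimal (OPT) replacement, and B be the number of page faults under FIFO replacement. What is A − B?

-2

Under OPT: F F . F . . . . F . . . . . . F → 5 faults.
Under FIFO: F F . F . . . . F . F . . . F F → 7 faults.
A − B = 5 − 7 = -2.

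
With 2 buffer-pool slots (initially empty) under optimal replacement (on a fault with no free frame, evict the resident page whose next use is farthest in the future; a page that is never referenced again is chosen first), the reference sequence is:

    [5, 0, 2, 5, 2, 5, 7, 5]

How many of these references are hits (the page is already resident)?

5: fault, frames [5]
0: fault, frames [5, 0]
2: fault, evict 0, frames [5, 2]
5: hit
2: hit
5: hit
7: fault, evict 2, frames [5, 7]
5: hit
Hits: 4.

4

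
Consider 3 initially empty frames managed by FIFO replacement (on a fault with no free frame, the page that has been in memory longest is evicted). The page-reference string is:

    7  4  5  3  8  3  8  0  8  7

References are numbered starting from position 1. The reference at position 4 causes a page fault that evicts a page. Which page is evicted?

7

pos 1: 7 → miss, frames [7]
pos 2: 4 → miss, frames [7, 4]
pos 3: 5 → miss, frames [7, 4, 5]
pos 4: 3 → miss, evict 7, frames [4, 5, 3]
At position 4, page 7 is evicted.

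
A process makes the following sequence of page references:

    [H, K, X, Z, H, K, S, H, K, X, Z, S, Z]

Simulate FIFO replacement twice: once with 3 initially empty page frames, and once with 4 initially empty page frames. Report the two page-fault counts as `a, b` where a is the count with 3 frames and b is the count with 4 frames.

9, 10

3 frames: F F F F F F F . . F F . . → 9 faults.
4 frames: F F F F . . F F F F F F . → 10 faults.
10 > 9: adding a frame increased faults — Belady's anomaly.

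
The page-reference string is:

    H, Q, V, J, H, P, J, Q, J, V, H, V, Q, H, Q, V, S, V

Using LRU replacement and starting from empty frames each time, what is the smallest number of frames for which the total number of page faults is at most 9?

4

f=1: 18 faults
f=2: 14 faults
f=3: 11 faults
f=4: 9 faults
f=5: 6 faults
f=6: 6 faults
Smallest f with faults ≤ 9 is 4.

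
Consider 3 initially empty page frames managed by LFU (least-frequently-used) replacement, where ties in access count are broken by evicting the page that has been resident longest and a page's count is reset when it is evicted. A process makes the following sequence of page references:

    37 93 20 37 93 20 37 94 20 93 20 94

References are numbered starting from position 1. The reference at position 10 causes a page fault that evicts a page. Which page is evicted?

94

pos 1: 37 -> miss, frames (37)
pos 2: 93 -> miss, frames (37 93)
pos 3: 20 -> miss, frames (37 93 20)
pos 4: 37 -> hit
pos 5: 93 -> hit
pos 6: 20 -> hit
pos 7: 37 -> hit
pos 8: 94 -> miss, evict 93, frames (37 20 94)
pos 9: 20 -> hit
pos 10: 93 -> miss, evict 94, frames (37 20 93)
At position 10, page 94 is evicted.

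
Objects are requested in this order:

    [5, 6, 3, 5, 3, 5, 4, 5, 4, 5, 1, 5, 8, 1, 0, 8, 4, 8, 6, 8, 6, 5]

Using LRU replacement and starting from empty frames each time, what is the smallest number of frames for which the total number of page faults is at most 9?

f=1: 22 faults
f=2: 13 faults
f=3: 10 faults
f=4: 10 faults
f=5: 9 faults
f=6: 8 faults
f=7: 7 faults
Smallest f with faults ≤ 9 is 5.

5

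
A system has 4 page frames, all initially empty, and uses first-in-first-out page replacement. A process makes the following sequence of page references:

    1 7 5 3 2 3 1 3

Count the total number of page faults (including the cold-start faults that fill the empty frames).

1: fault, frames {1}
7: fault, frames {1,7}
5: fault, frames {1,7,5}
3: fault, frames {1,7,5,3}
2: fault, evict 1, frames {7,5,3,2}
3: hit
1: fault, evict 7, frames {5,3,2,1}
3: hit
Page faults: 6.

6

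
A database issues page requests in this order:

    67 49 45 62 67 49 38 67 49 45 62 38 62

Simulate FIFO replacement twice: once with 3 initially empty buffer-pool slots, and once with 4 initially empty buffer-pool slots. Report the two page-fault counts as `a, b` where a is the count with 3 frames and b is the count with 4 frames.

9, 10

3 frames: F F F F F F F . . F F . . → 9 faults.
4 frames: F F F F . . F F F F F F . → 10 faults.
10 > 9: adding a frame increased faults — Belady's anomaly.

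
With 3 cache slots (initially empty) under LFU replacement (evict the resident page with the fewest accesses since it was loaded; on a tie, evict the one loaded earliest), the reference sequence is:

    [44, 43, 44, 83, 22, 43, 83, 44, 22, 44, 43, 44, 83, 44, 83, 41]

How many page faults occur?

10

44 -> miss, frames [44]
43 -> miss, frames [44, 43]
44 -> hit
83 -> miss, frames [44, 43, 83]
22 -> miss, evict 43, frames [44, 83, 22]
43 -> miss, evict 83, frames [44, 22, 43]
83 -> miss, evict 22, frames [44, 43, 83]
44 -> hit
22 -> miss, evict 43, frames [44, 83, 22]
44 -> hit
43 -> miss, evict 83, frames [44, 22, 43]
44 -> hit
83 -> miss, evict 22, frames [44, 43, 83]
44 -> hit
83 -> hit
41 -> miss, evict 43, frames [44, 83, 41]
Page faults: 10.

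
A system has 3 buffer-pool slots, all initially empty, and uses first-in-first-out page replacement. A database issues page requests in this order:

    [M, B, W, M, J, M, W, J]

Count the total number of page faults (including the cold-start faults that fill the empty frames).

5

M: fault, frames (M)
B: fault, frames (M B)
W: fault, frames (M B W)
M: hit
J: fault, evict M, frames (B W J)
M: fault, evict B, frames (W J M)
W: hit
J: hit
Page faults: 5.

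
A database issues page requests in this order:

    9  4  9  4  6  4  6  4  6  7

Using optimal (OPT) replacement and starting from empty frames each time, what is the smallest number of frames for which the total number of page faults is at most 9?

f=1: 10 faults
f=2: 4 faults
f=3: 4 faults
f=4: 4 faults
Smallest f with faults ≤ 9 is 2.

2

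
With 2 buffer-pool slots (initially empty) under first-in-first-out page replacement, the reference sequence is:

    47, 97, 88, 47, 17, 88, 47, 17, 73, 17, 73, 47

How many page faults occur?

47: miss, frames (47)
97: miss, frames (47 97)
88: miss, evict 47, frames (97 88)
47: miss, evict 97, frames (88 47)
17: miss, evict 88, frames (47 17)
88: miss, evict 47, frames (17 88)
47: miss, evict 17, frames (88 47)
17: miss, evict 88, frames (47 17)
73: miss, evict 47, frames (17 73)
17: hit
73: hit
47: miss, evict 17, frames (73 47)
Page faults: 10.

10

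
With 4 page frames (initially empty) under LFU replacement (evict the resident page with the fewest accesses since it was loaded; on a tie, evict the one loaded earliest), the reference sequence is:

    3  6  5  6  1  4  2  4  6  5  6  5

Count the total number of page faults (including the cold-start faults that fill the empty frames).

3 → fault, frames [3]
6 → fault, frames [3, 6]
5 → fault, frames [3, 6, 5]
6 → hit
1 → fault, frames [3, 6, 5, 1]
4 → fault, evict 3, frames [6, 5, 1, 4]
2 → fault, evict 5, frames [6, 1, 4, 2]
4 → hit
6 → hit
5 → fault, evict 1, frames [6, 4, 2, 5]
6 → hit
5 → hit
Page faults: 7.

7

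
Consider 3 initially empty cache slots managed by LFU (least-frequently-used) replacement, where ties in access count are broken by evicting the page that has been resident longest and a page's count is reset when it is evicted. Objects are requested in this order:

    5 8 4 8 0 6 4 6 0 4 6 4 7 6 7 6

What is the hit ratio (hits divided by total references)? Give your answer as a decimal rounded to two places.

0.44

5 → miss, frames {5}
8 → miss, frames {5,8}
4 → miss, frames {5,8,4}
8 → hit
0 → miss, evict 5, frames {8,4,0}
6 → miss, evict 4, frames {8,0,6}
4 → miss, evict 0, frames {8,6,4}
6 → hit
0 → miss, evict 4, frames {8,6,0}
4 → miss, evict 0, frames {8,6,4}
6 → hit
4 → hit
7 → miss, evict 8, frames {6,4,7}
6 → hit
7 → hit
6 → hit
Hits: 7 of 16 references → 7/16 = 0.4375.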